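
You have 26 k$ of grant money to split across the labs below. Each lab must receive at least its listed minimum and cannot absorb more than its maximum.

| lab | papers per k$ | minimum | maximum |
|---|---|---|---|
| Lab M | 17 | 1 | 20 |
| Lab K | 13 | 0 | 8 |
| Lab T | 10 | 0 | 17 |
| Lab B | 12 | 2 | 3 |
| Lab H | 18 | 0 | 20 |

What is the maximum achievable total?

Meeting every minimum uses 1+0+0+2+0 = 3 k$, leaving 23.
Order the labs by papers per k$: Lab H 18 > Lab M 17 > Lab K 13 > Lab B 12 > Lab T 10.
Lab H: +20 to 20 (cap) ; 3 left.
Lab M: +3 (room for 19) → 4. Pool exhausted.
Total = 17×4 + 12×2 + 18×20 = 452.

452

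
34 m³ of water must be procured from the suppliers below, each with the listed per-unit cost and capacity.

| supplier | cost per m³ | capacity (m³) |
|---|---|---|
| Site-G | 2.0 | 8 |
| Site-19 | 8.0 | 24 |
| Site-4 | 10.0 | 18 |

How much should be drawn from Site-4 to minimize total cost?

2

Cheapest first:
Take 8 from Site-G at 2.0 ; need 26 more.
Site-19 (8.0): use full 24 ; 2 m³ to go.
Site-4 (10.0): take the remaining 2 ; done.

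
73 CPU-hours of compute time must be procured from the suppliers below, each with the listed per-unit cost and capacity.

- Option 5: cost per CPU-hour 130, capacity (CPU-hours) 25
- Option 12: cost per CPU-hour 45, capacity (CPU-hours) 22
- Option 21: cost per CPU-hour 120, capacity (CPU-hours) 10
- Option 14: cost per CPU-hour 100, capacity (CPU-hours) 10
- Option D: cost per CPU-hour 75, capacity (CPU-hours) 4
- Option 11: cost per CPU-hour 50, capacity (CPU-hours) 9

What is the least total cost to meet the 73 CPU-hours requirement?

Fill from the cheapest supplier first.
Option 12 (45): use full 22 → 51 CPU-hours to go.
Option 11 at 50: take all 9 CPU-hours → 42 still needed.
Take 4 from Option D at 75 → need 38 more.
Take 10 from Option 14 at 100 → need 28 more.
Option 21 (120): use full 10 → 18 CPU-hours to go.
Option 5 (130): take the remaining 18 → done.
Cost = 22×45 + 9×50 + 4×75 + 10×100 + 10×120 + 18×130 = 6280.

6280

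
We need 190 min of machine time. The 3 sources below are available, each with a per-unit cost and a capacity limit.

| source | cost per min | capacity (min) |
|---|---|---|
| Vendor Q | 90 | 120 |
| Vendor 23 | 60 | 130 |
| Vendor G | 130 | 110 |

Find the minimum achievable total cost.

Cheapest first:
Take 130 from Vendor 23 at 60 → need 60 more.
Vendor Q at 90: take 60 of its 120 → requirement met.
Vendor G: unused.
Cost = 130×60 + 60×90 = 13200.

13200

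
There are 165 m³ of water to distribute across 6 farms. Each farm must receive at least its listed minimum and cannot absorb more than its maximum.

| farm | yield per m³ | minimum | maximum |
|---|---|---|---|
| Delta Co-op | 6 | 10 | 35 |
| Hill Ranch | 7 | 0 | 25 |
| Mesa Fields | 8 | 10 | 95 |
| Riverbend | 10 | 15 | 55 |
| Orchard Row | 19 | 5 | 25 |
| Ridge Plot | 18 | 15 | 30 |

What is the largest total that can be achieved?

Meeting every minimum uses 10+0+10+15+5+15 = 55 m³, leaving 110.
Order the farms by yield per m³: Orchard Row 19 > Ridge Plot 18 > Riverbend 10 > Mesa Fields 8 > Hill Ranch 7 > Delta Co-op 6.
Orchard Row takes 20 more to reach its cap of 25 — 90 left.
Give Ridge Plot 15 more to hit its cap of 30 — 75 left.
Riverbend: +40 to 55 (cap) — 35 left.
Only 35 left; Mesa Fields takes them to reach 45.
Total = 6×10 + 8×45 + 10×55 + 19×25 + 18×30 = 1985.

1985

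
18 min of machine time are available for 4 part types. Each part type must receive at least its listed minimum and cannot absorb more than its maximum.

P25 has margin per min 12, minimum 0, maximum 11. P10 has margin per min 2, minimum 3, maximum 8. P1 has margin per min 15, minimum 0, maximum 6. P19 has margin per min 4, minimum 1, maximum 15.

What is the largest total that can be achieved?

Meeting every minimum uses 0+3+0+1 = 4 min, leaving 14.
Rank by margin per min: P1 15 > P25 12 > P19 4 > P10 2.
P1 takes 6 more to reach its cap of 6 — 8 left.
Only 8 left; P25 takes them to reach 8.
Total = 12×8 + 2×3 + 15×6 + 4×1 = 196.

196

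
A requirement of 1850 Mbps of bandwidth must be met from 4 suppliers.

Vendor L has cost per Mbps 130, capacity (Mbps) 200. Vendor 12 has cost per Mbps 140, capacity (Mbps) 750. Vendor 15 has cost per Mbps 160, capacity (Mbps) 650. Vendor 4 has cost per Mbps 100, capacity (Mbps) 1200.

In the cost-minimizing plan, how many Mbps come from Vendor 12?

450

Cheapest first:
Vendor 4 (100): use full 1200 — 650 Mbps to go.
Vendor L (130): use full 200 — 450 Mbps to go.
Vendor 12 at 140: take 450 of its 750 — requirement met.
Vendor 15: unused.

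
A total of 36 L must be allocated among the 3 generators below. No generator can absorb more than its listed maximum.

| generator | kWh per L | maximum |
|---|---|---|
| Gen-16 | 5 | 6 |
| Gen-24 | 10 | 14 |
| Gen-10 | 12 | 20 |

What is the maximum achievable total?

390

Highest kWh per L first: Gen-10 12 > Gen-24 10 > Gen-16 5.
Gen-10 takes 20 to reach its cap of 20 — 16 left.
Give Gen-24 14 to hit its cap of 14 — 2 left.
Gen-16 has room for 6 but only 2 remain, so it gets 2.
Total = 5×2 + 10×14 + 12×20 = 390.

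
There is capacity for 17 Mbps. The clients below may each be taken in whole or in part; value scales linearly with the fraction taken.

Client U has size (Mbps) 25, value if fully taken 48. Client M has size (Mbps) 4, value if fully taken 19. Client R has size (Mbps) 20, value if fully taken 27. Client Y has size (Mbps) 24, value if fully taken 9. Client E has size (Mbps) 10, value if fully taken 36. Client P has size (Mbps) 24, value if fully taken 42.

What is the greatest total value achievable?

Best value per unit of size first: Client M 19/4≈4.75, Client E 36/10≈3.6, Client U 48/25≈1.92, Client P 42/24≈1.75, Client R 27/20≈1.35, Client Y 9/24≈0.375.
Take all of Client M (4 Mbps, value 19) → 13 Mbps left.
Take all of Client E (10 Mbps, value 36) → 3 Mbps left.
3 Mbps left: a 3/25 share of Client U gives 48×3/25 = 5.76.
Total value = 60.76.

60.76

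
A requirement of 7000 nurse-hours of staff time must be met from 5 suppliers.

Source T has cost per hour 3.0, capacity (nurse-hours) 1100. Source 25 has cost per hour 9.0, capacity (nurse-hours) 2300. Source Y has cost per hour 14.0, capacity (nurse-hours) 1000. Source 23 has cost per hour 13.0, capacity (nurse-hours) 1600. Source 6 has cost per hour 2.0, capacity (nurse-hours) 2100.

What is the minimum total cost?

47700

Fill from the cheapest supplier first.
Source 6 (2.0): use full 2100 ; 4900 nurse-hours to go.
Source T (3.0): use full 1100 ; 3800 nurse-hours to go.
Source 25 (9.0): use full 2300 ; 1500 nurse-hours to go.
Take 1500 from Source 23 at 13.0 to finish.
Source Y: unused.
Cost = 2100×2.0 + 1100×3.0 + 2300×9.0 + 1500×13.0 = 47700.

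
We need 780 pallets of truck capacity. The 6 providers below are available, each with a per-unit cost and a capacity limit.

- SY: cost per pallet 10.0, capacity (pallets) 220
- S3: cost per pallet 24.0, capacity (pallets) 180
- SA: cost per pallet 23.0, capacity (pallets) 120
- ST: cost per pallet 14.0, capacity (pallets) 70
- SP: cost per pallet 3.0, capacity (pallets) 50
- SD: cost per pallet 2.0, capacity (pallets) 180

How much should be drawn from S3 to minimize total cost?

140

Use providers in increasing cost order.
Take 180 from SD at 2.0 → need 600 more.
SP at 3.0: take all 50 pallets → 550 still needed.
SY at 10.0: take all 220 pallets → 330 still needed.
Take 70 from ST at 14.0 → need 260 more.
SA at 23.0: take all 120 pallets → 140 still needed.
Take 140 from S3 at 24.0 to finish.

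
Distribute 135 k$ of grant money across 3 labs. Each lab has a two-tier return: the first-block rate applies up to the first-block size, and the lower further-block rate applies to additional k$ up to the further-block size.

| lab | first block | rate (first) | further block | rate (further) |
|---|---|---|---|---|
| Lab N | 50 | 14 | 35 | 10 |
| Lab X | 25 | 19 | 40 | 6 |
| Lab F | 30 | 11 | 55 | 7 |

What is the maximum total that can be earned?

1805

Rank every tier by rate: Lab X/T1 19 > Lab N/T1 14 > Lab F/T1 11 > Lab N/T2 10 > Lab F/T2 7 > Lab X/T2 6.
Lab X T1 at 19: fill all 25 ; 110 left.
Fill Lab N T1 block (50 at 14) ; 60 left.
Lab F/T1 (11): +30 ; 30 left.
Lab N T2 at 10: only 30 left, fill 30.
Total = 19×25 + 14×50 + 11×30 + 10×30 = 1805.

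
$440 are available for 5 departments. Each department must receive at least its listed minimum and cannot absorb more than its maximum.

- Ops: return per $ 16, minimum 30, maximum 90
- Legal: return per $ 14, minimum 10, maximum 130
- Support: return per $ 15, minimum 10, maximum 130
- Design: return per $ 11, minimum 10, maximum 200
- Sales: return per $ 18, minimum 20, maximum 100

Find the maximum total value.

Meeting every minimum uses 30+10+10+10+20 = 80 $, leaving 360.
Order the departments by return per $: Sales 18 > Ops 16 > Support 15 > Legal 14 > Design 11.
Give Sales 80 more to hit its cap of 100 → 280 left.
Ops: +60 to 90 (cap) → 220 left.
Support: +120 to 130 (cap) → 100 left.
Legal has room for 120 more but only 100 remain, so it gets 110.
Total = 16×90 + 14×110 + 15×130 + 11×10 + 18×100 = 6840.

6840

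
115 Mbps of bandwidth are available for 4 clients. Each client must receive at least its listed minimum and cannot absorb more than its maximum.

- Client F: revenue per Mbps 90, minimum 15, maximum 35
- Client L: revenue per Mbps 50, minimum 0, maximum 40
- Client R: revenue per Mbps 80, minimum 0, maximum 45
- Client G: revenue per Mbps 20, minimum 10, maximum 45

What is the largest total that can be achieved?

Meeting every minimum uses 15+0+0+10 = 25 Mbps, leaving 90.
Rank by revenue per Mbps: Client F 90 > Client R 80 > Client L 50 > Client G 20.
Client F: +20 to 35 (cap) → 70 left.
Client R: +45 to 45 (cap) → 25 left.
Only 25 left; Client L takes them to reach 25.
Total = 90×35 + 50×25 + 80×45 + 20×10 = 8200.

8200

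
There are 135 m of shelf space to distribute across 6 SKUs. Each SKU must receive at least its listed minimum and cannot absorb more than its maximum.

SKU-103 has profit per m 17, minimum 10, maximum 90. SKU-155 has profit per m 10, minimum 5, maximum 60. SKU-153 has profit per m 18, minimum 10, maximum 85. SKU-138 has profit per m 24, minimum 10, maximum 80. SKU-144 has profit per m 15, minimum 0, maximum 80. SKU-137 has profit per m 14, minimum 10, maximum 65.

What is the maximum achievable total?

2820

Meeting every minimum uses 10+5+10+10+0+10 = 45 m, leaving 90.
Order the SKUs by profit per m: SKU-138 24 > SKU-153 18 > SKU-103 17 > SKU-144 15 > SKU-137 14 > SKU-155 10.
Give SKU-138 70 more to hit its cap of 80 ; 20 left.
Only 20 left; SKU-153 takes them to reach 30.
Total = 17×10 + 10×5 + 18×30 + 24×80 + 14×10 = 2820.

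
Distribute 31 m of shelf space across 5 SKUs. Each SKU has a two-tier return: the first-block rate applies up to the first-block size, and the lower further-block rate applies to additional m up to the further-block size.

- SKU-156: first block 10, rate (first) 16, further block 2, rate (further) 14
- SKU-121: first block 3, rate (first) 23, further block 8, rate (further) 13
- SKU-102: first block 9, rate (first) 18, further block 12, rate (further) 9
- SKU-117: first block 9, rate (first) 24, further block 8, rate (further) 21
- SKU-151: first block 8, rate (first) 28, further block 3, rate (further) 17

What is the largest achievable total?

731

Order all 10 blocks by rate: SKU-151/tier1 28 > SKU-117/tier1 24 > SKU-121/tier1 23 > SKU-117/tier2 21 > SKU-102/tier1 18 > SKU-151/tier2 17 > SKU-156/tier1 16 > SKU-156/tier2 14 > SKU-121/tier2 13 > SKU-102/tier2 9.
SKU-151 tier1 at 28: fill all 8 ; 23 left.
SKU-117/tier1 (24): +9 ; 14 left.
SKU-121/tier1 (23): +3 ; 11 left.
SKU-117 tier2 at 21: fill all 8 ; 3 left.
SKU-102/tier1: +3 of 9 at 18; pool empty.
Total = 28×8 + 24×9 + 23×3 + 21×8 + 18×3 = 731.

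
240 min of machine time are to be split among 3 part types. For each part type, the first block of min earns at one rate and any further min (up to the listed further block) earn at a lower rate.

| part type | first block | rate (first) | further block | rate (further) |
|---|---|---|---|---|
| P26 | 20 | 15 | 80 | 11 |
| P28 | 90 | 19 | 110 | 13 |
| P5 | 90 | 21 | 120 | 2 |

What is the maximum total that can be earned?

Treat each block as its own option and order by rate: P5/first 21 > P28/first 19 > P26/first 15 > P28/second 13 > P26/second 11 > P5/second 2.
Fill P5 first block (90 at 21) → 150 left.
P28 first at 19: fill all 90 → 60 left.
Fill P26 first block (20 at 15) → 40 left.
40 remain; put them into P28 second at 13.
Total = 21×90 + 19×90 + 15×20 + 13×40 = 4420.

4420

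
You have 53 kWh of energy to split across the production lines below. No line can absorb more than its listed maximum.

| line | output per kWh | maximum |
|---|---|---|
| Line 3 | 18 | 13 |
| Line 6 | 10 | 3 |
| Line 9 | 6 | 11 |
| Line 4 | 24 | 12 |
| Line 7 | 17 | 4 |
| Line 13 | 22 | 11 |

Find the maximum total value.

Rank by output per kWh: Line 4 24 > Line 13 22 > Line 3 18 > Line 7 17 > Line 6 10 > Line 9 6.
Line 4: +12 to 12 (cap) → 41 left.
Give Line 13 11 to hit its cap of 11 → 30 left.
Line 3: +13 to 13 (cap) → 17 left.
Give Line 7 4 to hit its cap of 4 → 13 left.
Give Line 6 3 to hit its cap of 3 → 10 left.
Line 9 has room for 11 but only 10 remain, so it gets 10.
Total = 18×13 + 10×3 + 6×10 + 24×12 + 17×4 + 22×11 = 922.

922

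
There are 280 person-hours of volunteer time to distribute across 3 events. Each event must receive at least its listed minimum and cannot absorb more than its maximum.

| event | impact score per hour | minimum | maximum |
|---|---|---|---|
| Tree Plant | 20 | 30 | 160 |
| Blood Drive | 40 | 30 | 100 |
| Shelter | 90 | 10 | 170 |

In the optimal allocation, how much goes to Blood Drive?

Meeting every minimum uses 30+30+10 = 70 person-hours, leaving 210.
Rank by impact score per hour: Shelter 90 > Blood Drive 40 > Tree Plant 20.
Give Shelter 160 more to hit its cap of 170 → 50 left.
Only 50 left; Blood Drive takes them to reach 80.

80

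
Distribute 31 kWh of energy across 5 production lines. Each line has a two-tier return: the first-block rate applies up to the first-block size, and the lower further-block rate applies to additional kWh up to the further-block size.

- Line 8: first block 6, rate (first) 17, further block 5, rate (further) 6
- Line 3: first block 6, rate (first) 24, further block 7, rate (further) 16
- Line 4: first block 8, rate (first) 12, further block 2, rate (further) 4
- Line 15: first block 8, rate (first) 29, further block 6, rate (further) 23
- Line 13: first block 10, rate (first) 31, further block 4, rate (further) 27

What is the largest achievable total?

863

Rank every tier by rate: Line 13/tier1 31 > Line 15/tier1 29 > Line 13/tier2 27 > Line 3/tier1 24 > Line 15/tier2 23 > Line 8/tier1 17 > Line 3/tier2 16 > Line 4/tier1 12 > Line 8/tier2 6 > Line 4/tier2 4.
Fill Line 13 tier1 block (10 at 31) → 21 left.
Fill Line 15 tier1 block (8 at 29) → 13 left.
Fill Line 13 tier2 block (4 at 27) → 9 left.
Line 3/tier1 (24): +6 → 3 left.
Line 15 tier2 at 23: only 3 left, fill 3.
Total = 31×10 + 29×8 + 27×4 + 24×6 + 23×3 = 863.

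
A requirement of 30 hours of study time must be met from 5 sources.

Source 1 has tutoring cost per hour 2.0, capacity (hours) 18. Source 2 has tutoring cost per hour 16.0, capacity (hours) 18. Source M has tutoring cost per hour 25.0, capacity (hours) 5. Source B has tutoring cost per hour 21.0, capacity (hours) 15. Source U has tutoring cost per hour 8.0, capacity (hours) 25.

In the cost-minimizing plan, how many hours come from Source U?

Use sources in increasing cost order.
Source 1 at 2.0: take all 18 hours — 12 still needed.
Source U at 8.0: take 12 of its 25 — requirement met.
Source 2, Source B, Source M: unused.

12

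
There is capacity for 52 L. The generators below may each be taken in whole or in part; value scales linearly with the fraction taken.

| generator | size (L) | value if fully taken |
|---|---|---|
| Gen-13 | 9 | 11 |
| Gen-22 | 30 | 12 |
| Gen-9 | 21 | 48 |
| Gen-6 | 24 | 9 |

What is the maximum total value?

67.8

Rank by value-to-size ratio: Gen-9 48/21≈2.29, Gen-13 11/9≈1.22, Gen-22 12/30≈0.4, Gen-6 9/24≈0.375.
All 21 L of Gen-9 fit (value 48) ; 31 remain.
All 9 L of Gen-13 fit (value 11) ; 22 remain.
Fill the last 22 L with part of Gen-22: 22/30 of it earns 8.8.
Total value = 67.8.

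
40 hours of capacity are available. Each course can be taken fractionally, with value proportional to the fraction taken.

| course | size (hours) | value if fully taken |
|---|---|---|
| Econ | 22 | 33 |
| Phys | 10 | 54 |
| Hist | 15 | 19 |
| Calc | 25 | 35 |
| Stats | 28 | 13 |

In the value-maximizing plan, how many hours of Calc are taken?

8

Sort by value density: Phys 54/10≈5.4, Econ 33/22≈1.5, Calc 35/25≈1.4, Hist 19/15≈1.27, Stats 13/28≈0.464.
All 10 hours of Phys fit (value 54) — 30 remain.
Econ: take in full, 22 hours for value 33 — 8 left.
8 hours left: a 8/25 share of Calc gives 35×8/25 = 11.2.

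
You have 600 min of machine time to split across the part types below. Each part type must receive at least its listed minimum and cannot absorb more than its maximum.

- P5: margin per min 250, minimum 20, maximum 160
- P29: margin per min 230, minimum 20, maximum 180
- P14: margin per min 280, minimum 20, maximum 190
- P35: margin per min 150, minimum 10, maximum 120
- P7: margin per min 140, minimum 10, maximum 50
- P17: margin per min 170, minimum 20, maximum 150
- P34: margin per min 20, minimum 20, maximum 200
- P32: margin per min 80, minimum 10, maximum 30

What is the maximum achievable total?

Meeting every minimum uses 20+20+20+10+10+20+20+10 = 130 min, leaving 470.
Highest margin per min first: P14 280 > P5 250 > P29 230 > P17 170 > P35 150 > P7 140 > P32 80 > P34 20.
P14: +170 to 190 (cap) → 300 left.
P5: +140 to 160 (cap) → 160 left.
P29 takes 160 more to reach its cap of 180 → 0 left.
Total = 250×160 + 230×180 + 280×190 + 150×10 + 140×10 + 170×20 + 20×20 + 80×10 = 142100.

142100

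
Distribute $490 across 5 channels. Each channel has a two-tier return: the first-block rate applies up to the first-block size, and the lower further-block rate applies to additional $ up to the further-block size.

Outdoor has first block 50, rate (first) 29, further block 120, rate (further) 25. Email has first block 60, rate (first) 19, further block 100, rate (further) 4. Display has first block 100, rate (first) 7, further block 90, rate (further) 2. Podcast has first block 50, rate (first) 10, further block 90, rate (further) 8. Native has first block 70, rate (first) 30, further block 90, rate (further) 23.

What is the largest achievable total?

10660

Treat each block as its own option and order by rate: Native/first 30 > Outdoor/first 29 > Outdoor/second 25 > Native/second 23 > Email/first 19 > Podcast/first 10 > Podcast/second 8 > Display/first 7 > Email/second 4 > Display/second 2.
Fill Native first block (70 at 30) → 420 left.
Outdoor/first (29): +50 → 370 left.
Outdoor second at 25: fill all 120 → 250 left.
Native/second (23): +90 → 160 left.
Email/first (19): +60 → 100 left.
Fill Podcast first block (50 at 10) → 50 left.
Podcast/second: +50 of 90 at 8; pool empty.
Total = 30×70 + 29×50 + 25×120 + 23×90 + 19×60 + 10×50 + 8×50 = 10660.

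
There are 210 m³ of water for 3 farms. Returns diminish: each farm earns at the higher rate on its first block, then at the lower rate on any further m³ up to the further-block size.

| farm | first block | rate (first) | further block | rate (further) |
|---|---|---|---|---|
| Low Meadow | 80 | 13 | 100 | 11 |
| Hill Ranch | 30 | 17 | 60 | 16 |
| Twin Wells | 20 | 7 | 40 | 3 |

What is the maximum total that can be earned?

Order all 6 blocks by rate: Hill Ranch/first 17 > Hill Ranch/second 16 > Low Meadow/first 13 > Low Meadow/second 11 > Twin Wells/first 7 > Twin Wells/second 3.
Hill Ranch/first (17): +30 ; 180 left.
Hill Ranch/second (16): +60 ; 120 left.
Low Meadow/first (13): +80 ; 40 left.
Low Meadow/second: +40 of 100 at 11; pool empty.
Total = 17×30 + 16×60 + 13×80 + 11×40 = 2950.

2950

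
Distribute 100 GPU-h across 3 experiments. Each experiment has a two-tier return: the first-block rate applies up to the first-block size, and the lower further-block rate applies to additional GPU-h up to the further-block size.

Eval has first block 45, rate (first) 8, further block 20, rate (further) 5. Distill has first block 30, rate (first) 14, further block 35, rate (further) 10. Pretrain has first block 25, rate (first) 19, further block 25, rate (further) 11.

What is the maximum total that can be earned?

1370

Order all 6 blocks by rate: Pretrain/T1 19 > Distill/T1 14 > Pretrain/T2 11 > Distill/T2 10 > Eval/T1 8 > Eval/T2 5.
Fill Pretrain T1 block (25 at 19) → 75 left.
Distill T1 at 14: fill all 30 → 45 left.
Fill Pretrain T2 block (25 at 11) → 20 left.
20 remain; put them into Distill T2 at 10.
Total = 19×25 + 14×30 + 11×25 + 10×20 = 1370.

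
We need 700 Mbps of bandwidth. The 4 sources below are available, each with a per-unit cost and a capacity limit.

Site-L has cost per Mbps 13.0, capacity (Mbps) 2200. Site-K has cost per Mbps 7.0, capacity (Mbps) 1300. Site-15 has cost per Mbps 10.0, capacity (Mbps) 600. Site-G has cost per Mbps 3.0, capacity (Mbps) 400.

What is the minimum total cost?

Cheapest first:
Site-G (3.0): use full 400 → 300 Mbps to go.
Site-K at 7.0: take 300 of its 1300 → requirement met.
Site-15, Site-L: unused.
Cost = 400×3.0 + 300×7.0 = 3300.

3300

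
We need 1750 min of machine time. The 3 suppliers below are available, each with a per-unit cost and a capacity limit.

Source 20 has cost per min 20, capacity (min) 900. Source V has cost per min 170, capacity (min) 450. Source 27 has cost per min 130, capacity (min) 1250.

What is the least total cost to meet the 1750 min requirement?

Use suppliers in increasing cost order.
Take 900 from Source 20 at 20 — need 850 more.
Source 27 at 130: take 850 of its 1250 — requirement met.
Source V: unused.
Cost = 900×20 + 850×130 = 128500.

128500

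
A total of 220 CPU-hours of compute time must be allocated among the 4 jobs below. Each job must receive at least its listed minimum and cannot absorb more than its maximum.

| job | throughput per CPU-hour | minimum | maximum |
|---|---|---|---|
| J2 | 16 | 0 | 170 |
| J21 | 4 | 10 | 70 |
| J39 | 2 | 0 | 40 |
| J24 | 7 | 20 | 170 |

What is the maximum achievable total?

3040

Meeting every minimum uses 0+10+0+20 = 30 CPU-hours, leaving 190.
Order the jobs by throughput per CPU-hour: J2 16 > J24 7 > J21 4 > J39 2.
Give J2 170 more to hit its cap of 170 → 20 left.
J24: +20 (room for 150) → 40. Pool exhausted.
Total = 16×170 + 4×10 + 7×40 = 3040.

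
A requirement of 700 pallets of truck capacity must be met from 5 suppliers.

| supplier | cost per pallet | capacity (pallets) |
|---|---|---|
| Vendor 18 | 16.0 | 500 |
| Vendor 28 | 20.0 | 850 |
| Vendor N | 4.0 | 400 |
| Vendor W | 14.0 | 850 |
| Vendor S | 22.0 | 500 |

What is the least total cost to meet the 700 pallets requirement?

Use suppliers in increasing cost order.
Vendor N (4.0): use full 400 ; 300 pallets to go.
Vendor W (14.0): take the remaining 300 ; done.
Vendor 18, Vendor 28, Vendor S: unused.
Cost = 400×4.0 + 300×14.0 = 5800.

5800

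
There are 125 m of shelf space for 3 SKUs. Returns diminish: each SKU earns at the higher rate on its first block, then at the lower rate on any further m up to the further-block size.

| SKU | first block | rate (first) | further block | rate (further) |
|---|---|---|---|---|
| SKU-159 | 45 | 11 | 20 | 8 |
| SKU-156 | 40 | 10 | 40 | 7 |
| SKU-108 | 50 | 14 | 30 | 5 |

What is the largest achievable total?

Rank every tier by rate: SKU-108/T1 14 > SKU-159/T1 11 > SKU-156/T1 10 > SKU-159/T2 8 > SKU-156/T2 7 > SKU-108/T2 5.
SKU-108 T1 at 14: fill all 50 ; 75 left.
SKU-159 T1 at 11: fill all 45 ; 30 left.
SKU-156/T1: +30 of 40 at 10; pool empty.
Total = 14×50 + 11×45 + 10×30 = 1495.

1495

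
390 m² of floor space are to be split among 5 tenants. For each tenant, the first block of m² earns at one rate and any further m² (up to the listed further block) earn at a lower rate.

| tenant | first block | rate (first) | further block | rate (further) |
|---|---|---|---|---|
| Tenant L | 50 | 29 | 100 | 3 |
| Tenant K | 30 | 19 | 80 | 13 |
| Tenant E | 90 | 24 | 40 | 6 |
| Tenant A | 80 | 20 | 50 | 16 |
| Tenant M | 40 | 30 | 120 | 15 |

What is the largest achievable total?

Treat each block as its own option and order by rate: Tenant M/T1 30 > Tenant L/T1 29 > Tenant E/T1 24 > Tenant A/T1 20 > Tenant K/T1 19 > Tenant A/T2 16 > Tenant M/T2 15 > Tenant K/T2 13 > Tenant E/T2 6 > Tenant L/T2 3.
Fill Tenant M T1 block (40 at 30) ; 350 left.
Tenant L T1 at 29: fill all 50 ; 300 left.
Tenant E T1 at 24: fill all 90 ; 210 left.
Tenant A T1 at 20: fill all 80 ; 130 left.
Tenant K/T1 (19): +30 ; 100 left.
Tenant A T2 at 16: fill all 50 ; 50 left.
Tenant M T2 at 15: only 50 left, fill 50.
Total = 30×40 + 29×50 + 24×90 + 20×80 + 19×30 + 16×50 + 15×50 = 8530.

8530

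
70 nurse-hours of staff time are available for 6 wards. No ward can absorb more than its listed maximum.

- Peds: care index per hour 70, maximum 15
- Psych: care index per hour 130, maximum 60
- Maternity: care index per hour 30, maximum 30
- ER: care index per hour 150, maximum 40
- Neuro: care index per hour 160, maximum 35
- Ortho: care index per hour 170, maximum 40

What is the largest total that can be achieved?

Order the wards by care index per hour: Ortho 170 > Neuro 160 > ER 150 > Psych 130 > Peds 70 > Maternity 30.
Ortho takes 40 to reach its cap of 40 → 30 left.
Neuro: +30 (room for 35) → 30. Pool exhausted.
Total = 160×30 + 170×40 = 11600.

11600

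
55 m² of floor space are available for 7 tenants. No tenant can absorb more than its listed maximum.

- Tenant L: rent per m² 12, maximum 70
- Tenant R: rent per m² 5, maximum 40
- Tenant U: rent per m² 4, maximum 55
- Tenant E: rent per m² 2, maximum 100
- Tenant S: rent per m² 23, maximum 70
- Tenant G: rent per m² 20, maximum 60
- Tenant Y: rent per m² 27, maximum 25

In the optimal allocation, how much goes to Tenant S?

30

Rank by rent per m²: Tenant Y 27 > Tenant S 23 > Tenant G 20 > Tenant L 12 > Tenant R 5 > Tenant U 4 > Tenant E 2.
Give Tenant Y 25 to hit its cap of 25 — 30 left.
Tenant S has room for 70 but only 30 remain, so it gets 30.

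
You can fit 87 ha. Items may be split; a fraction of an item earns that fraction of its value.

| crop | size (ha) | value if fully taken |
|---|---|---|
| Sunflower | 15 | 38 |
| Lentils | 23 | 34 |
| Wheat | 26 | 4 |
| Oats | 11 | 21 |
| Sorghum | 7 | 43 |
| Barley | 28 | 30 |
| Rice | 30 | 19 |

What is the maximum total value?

Best value per unit of size first: Sorghum 43/7≈6.14, Sunflower 38/15≈2.53, Oats 21/11≈1.91, Lentils 34/23≈1.48, Barley 30/28≈1.07, Rice 19/30≈0.633, Wheat 4/26≈0.154.
Sorghum: take in full, 7 ha for value 43 — 80 left.
All 15 ha of Sunflower fit (value 38) — 65 remain.
Take all of Oats (11 ha, value 21) — 54 ha left.
All 23 ha of Lentils fit (value 34) — 31 remain.
Take all of Barley (28 ha, value 30) — 3 ha left.
Fill the last 3 ha with part of Rice: 3/30 of it earns 1.9.
Total value = 167.9.

167.9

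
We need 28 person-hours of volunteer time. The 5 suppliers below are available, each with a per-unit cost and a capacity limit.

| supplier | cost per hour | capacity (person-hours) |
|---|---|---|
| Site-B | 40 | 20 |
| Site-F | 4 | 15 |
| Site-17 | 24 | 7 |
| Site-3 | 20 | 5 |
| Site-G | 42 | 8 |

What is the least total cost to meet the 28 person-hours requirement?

Fill from the cheapest supplier first.
Take 15 from Site-F at 4 — need 13 more.
Site-3 at 20: take all 5 person-hours — 8 still needed.
Site-17 at 24: take all 7 person-hours — 1 still needed.
Site-B at 40: take 1 of its 20 — requirement met.
Site-G: unused.
Cost = 15×4 + 5×20 + 7×24 + 1×40 = 368.

368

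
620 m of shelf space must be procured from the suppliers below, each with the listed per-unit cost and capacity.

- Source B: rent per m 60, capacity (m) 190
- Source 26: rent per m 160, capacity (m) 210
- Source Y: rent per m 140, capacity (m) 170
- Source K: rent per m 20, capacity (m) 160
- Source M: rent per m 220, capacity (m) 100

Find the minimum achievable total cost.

Use suppliers in increasing cost order.
Source K (20): use full 160 — 460 m to go.
Source B at 60: take all 190 m — 270 still needed.
Source Y at 140: take all 170 m — 100 still needed.
Source 26 at 160: take 100 of its 210 — requirement met.
Source M: unused.
Cost = 160×20 + 190×60 + 170×140 + 100×160 = 54400.

54400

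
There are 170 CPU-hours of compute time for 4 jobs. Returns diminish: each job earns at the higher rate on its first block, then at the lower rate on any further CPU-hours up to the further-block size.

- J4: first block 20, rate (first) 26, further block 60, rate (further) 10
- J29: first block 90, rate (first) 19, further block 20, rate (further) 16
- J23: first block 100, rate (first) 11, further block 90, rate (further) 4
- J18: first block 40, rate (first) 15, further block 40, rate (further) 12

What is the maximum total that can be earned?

3150

Treat each block as its own option and order by rate: J4/tier1 26 > J29/tier1 19 > J29/tier2 16 > J18/tier1 15 > J18/tier2 12 > J23/tier1 11 > J4/tier2 10 > J23/tier2 4.
J4 tier1 at 26: fill all 20 — 150 left.
J29 tier1 at 19: fill all 90 — 60 left.
Fill J29 tier2 block (20 at 16) — 40 left.
Fill J18 tier1 block (40 at 15) — 0 left.
Total = 26×20 + 19×90 + 16×20 + 15×40 = 3150.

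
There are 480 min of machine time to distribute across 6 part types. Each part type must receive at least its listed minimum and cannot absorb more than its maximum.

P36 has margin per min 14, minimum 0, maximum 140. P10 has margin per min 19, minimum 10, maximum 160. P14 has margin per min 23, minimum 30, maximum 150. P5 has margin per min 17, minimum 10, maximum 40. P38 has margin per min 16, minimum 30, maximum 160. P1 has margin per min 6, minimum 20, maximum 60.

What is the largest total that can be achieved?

9050

Meeting every minimum uses 0+10+30+10+30+20 = 100 min, leaving 380.
Rank by margin per min: P14 23 > P10 19 > P5 17 > P38 16 > P36 14 > P1 6.
P14: +120 to 150 (cap) ; 260 left.
P10: +150 to 160 (cap) ; 110 left.
Give P5 30 more to hit its cap of 40 ; 80 left.
Only 80 left; P38 takes them to reach 110.
Total = 19×160 + 23×150 + 17×40 + 16×110 + 6×20 = 9050.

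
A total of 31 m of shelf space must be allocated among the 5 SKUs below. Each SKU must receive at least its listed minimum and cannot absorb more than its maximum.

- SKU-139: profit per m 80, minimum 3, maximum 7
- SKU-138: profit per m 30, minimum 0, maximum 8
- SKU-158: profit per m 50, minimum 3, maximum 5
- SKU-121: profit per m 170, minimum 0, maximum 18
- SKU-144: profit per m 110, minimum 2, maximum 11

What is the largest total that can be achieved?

4220

Meeting every minimum uses 3+0+3+0+2 = 8 m, leaving 23.
Rank by profit per m: SKU-121 170 > SKU-144 110 > SKU-139 80 > SKU-158 50 > SKU-138 30.
Give SKU-121 18 more to hit its cap of 18 — 5 left.
Only 5 left; SKU-144 takes them to reach 7.
Total = 80×3 + 50×3 + 170×18 + 110×7 = 4220.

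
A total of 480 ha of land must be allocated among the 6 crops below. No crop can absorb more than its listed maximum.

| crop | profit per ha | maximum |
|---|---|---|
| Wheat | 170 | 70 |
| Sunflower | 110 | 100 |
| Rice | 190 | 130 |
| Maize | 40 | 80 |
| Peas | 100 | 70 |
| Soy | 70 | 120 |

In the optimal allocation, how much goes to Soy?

110

Rank by profit per ha: Rice 190 > Wheat 170 > Sunflower 110 > Peas 100 > Soy 70 > Maize 40.
Rice takes 130 to reach its cap of 130 → 350 left.
Wheat takes 70 to reach its cap of 70 → 280 left.
Sunflower: +100 to 100 (cap) → 180 left.
Peas: +70 to 70 (cap) → 110 left.
Only 110 left; Soy takes them to reach 110.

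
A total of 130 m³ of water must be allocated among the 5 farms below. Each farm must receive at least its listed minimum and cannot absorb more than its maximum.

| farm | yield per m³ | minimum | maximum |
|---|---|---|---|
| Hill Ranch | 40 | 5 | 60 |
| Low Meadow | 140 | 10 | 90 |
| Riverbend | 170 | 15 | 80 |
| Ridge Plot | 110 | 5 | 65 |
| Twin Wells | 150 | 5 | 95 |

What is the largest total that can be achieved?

20250

Meeting every minimum uses 5+10+15+5+5 = 40 m³, leaving 90.
Highest yield per m³ first: Riverbend 170 > Twin Wells 150 > Low Meadow 140 > Ridge Plot 110 > Hill Ranch 40.
Give Riverbend 65 more to hit its cap of 80 → 25 left.
Twin Wells has room for 90 more but only 25 remain, so it gets 30.
Total = 40×5 + 140×10 + 170×80 + 110×5 + 150×30 = 20250.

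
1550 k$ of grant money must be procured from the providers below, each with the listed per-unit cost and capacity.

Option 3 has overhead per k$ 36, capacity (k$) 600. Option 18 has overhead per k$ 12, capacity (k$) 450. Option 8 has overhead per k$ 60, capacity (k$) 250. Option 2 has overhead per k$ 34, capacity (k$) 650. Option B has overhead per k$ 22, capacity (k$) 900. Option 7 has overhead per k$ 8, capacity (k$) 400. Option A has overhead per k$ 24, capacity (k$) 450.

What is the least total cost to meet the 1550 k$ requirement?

Fill from the cheapest provider first.
Option 7 at 8: take all 400 k$ → 1150 still needed.
Option 18 (12): use full 450 → 700 k$ to go.
Option B (22): take the remaining 700 → done.
Option A, Option 2, Option 3, Option 8: unused.
Cost = 400×8 + 450×12 + 700×22 = 24000.

24000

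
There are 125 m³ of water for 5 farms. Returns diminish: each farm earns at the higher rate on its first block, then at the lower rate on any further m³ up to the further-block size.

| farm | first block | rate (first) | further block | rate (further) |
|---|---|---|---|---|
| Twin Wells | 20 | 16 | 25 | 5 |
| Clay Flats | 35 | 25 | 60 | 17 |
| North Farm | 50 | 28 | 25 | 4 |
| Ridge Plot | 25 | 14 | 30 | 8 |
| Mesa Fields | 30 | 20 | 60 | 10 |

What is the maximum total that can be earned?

Rank every tier by rate: North Farm/tier1 28 > Clay Flats/tier1 25 > Mesa Fields/tier1 20 > Clay Flats/tier2 17 > Twin Wells/tier1 16 > Ridge Plot/tier1 14 > Mesa Fields/tier2 10 > Ridge Plot/tier2 8 > Twin Wells/tier2 5 > North Farm/tier2 4.
Fill North Farm tier1 block (50 at 28) → 75 left.
Clay Flats/tier1 (25): +35 → 40 left.
Mesa Fields/tier1 (20): +30 → 10 left.
10 remain; put them into Clay Flats tier2 at 17.
Total = 28×50 + 25×35 + 20×30 + 17×10 = 3045.

3045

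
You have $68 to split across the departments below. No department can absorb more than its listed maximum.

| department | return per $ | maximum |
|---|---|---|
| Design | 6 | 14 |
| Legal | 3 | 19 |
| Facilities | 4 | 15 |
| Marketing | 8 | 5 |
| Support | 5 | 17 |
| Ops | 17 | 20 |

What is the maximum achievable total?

Highest return per $ first: Ops 17 > Marketing 8 > Design 6 > Support 5 > Facilities 4 > Legal 3.
Give Ops 20 to hit its cap of 20 — 48 left.
Marketing: +5 to 5 (cap) — 43 left.
Design: +14 to 14 (cap) — 29 left.
Give Support 17 to hit its cap of 17 — 12 left.
Only 12 left; Facilities takes them to reach 12.
Total = 6×14 + 4×12 + 8×5 + 5×17 + 17×20 = 597.

597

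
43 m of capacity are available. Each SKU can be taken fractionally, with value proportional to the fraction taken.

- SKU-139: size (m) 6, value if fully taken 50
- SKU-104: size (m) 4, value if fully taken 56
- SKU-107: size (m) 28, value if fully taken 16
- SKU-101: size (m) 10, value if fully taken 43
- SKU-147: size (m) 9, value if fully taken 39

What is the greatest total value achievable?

Sort by value density: SKU-104 56/4≈14, SKU-139 50/6≈8.33, SKU-147 39/9≈4.33, SKU-101 43/10≈4.3, SKU-107 16/28≈0.571.
All 4 m of SKU-104 fit (value 56) — 39 remain.
All 6 m of SKU-139 fit (value 50) — 33 remain.
SKU-147: take in full, 9 m for value 39 — 24 left.
SKU-101: take in full, 10 m for value 43 — 14 left.
Only 14 m remain; take 14/28 of SKU-107 for value 16×14/28 = 8.
Total value = 196.

196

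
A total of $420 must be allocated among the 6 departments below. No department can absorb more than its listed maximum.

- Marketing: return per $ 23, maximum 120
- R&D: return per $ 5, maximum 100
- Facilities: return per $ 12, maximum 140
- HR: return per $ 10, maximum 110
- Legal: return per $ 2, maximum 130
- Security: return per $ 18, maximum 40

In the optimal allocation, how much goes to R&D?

10

Highest return per $ first: Marketing 23 > Security 18 > Facilities 12 > HR 10 > R&D 5 > Legal 2.
Marketing takes 120 to reach its cap of 120 — 300 left.
Security: +40 to 40 (cap) — 260 left.
Facilities: +140 to 140 (cap) — 120 left.
HR: +110 to 110 (cap) — 10 left.
R&D has room for 100 but only 10 remain, so it gets 10.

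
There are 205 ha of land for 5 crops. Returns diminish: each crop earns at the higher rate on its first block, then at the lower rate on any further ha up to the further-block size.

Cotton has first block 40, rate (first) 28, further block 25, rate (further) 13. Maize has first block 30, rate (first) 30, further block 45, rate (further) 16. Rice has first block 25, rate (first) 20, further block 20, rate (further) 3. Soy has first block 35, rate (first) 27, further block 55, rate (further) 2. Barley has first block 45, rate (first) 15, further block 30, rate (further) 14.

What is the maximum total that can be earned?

Treat each block as its own option and order by rate: Maize/T1 30 > Cotton/T1 28 > Soy/T1 27 > Rice/T1 20 > Maize/T2 16 > Barley/T1 15 > Barley/T2 14 > Cotton/T2 13 > Rice/T2 3 > Soy/T2 2.
Maize/T1 (30): +30 — 175 left.
Cotton T1 at 28: fill all 40 — 135 left.
Soy/T1 (27): +35 — 100 left.
Rice T1 at 20: fill all 25 — 75 left.
Fill Maize T2 block (45 at 16) — 30 left.
Barley T1 at 15: only 30 left, fill 30.
Total = 30×30 + 28×40 + 27×35 + 20×25 + 16×45 + 15×30 = 4635.

4635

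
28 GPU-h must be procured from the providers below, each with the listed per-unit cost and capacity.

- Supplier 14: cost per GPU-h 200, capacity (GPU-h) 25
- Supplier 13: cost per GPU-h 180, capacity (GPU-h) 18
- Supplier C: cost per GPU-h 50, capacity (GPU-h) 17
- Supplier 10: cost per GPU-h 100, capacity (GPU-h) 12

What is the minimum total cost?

1950

Use providers in increasing cost order.
Supplier C at 50: take all 17 GPU-h ; 11 still needed.
Supplier 10 at 100: take 11 of its 12 ; requirement met.
Supplier 13, Supplier 14: unused.
Cost = 17×50 + 11×100 = 1950.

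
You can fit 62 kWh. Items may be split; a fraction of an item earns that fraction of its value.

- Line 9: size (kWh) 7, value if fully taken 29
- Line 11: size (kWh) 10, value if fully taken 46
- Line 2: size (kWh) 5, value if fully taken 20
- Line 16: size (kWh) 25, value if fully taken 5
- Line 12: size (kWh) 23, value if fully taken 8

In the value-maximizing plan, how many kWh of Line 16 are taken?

Sort by value density: Line 11 46/10≈4.6, Line 9 29/7≈4.14, Line 2 20/5≈4, Line 12 8/23≈0.348, Line 16 5/25≈0.2.
All 10 kWh of Line 11 fit (value 46) — 52 remain.
Line 9: take in full, 7 kWh for value 29 — 45 left.
Take all of Line 2 (5 kWh, value 20) — 40 kWh left.
Take all of Line 12 (23 kWh, value 8) — 17 kWh left.
Only 17 kWh remain; take 17/25 of Line 16 for value 5×17/25 = 3.4.

17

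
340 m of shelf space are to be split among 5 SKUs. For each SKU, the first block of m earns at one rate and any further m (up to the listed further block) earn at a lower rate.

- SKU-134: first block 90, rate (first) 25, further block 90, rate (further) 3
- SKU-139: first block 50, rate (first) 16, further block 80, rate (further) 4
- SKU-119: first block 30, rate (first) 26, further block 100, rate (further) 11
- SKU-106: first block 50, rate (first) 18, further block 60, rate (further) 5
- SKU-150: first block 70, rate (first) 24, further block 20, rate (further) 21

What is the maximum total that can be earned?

7160

Rank every tier by rate: SKU-119/T1 26 > SKU-134/T1 25 > SKU-150/T1 24 > SKU-150/T2 21 > SKU-106/T1 18 > SKU-139/T1 16 > SKU-119/T2 11 > SKU-106/T2 5 > SKU-139/T2 4 > SKU-134/T2 3.
Fill SKU-119 T1 block (30 at 26) ; 310 left.
Fill SKU-134 T1 block (90 at 25) ; 220 left.
SKU-150/T1 (24): +70 ; 150 left.
SKU-150 T2 at 21: fill all 20 ; 130 left.
Fill SKU-106 T1 block (50 at 18) ; 80 left.
Fill SKU-139 T1 block (50 at 16) ; 30 left.
SKU-119 T2 at 11: only 30 left, fill 30.
Total = 26×30 + 25×90 + 24×70 + 21×20 + 18×50 + 16×50 + 11×30 = 7160.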